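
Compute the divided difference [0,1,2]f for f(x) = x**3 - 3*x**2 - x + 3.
0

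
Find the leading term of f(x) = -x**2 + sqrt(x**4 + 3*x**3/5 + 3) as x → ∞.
3*x/10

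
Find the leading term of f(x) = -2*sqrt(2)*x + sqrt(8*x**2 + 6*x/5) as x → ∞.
3*sqrt(2)/20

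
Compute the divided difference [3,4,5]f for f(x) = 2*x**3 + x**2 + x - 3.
25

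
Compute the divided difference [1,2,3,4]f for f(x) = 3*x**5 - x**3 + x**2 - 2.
194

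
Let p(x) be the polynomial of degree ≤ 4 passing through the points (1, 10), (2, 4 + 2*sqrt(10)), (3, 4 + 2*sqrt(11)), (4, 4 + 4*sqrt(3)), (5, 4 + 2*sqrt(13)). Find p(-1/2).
-693*sqrt(10)/16 - 385*sqrt(3)/8 + 315*sqrt(13)/64 + 3721/64 + 1485*sqrt(11)/32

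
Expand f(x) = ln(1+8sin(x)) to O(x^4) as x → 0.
8*x - 32*x**2 + 508*x**3/3 + O(x**4)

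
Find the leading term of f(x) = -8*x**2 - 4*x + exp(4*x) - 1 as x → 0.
32*x**3/3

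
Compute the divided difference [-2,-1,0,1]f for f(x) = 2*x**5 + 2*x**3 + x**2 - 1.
12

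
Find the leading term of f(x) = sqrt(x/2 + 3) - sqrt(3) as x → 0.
sqrt(3)*x/12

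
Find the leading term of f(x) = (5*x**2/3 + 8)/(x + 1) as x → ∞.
5*x/3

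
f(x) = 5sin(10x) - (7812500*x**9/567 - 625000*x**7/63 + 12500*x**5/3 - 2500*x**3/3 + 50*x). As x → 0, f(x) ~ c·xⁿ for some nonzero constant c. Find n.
11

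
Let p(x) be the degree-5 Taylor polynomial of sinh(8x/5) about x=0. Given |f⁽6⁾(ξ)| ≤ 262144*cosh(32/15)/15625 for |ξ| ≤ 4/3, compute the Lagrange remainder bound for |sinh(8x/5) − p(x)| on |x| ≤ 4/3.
67108864*cosh(32/15)/512578125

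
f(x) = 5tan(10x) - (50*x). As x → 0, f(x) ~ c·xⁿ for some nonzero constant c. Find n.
3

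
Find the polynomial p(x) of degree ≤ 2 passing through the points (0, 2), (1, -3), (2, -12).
-2*x**2 - 3*x + 2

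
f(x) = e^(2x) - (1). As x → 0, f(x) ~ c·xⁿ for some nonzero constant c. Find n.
1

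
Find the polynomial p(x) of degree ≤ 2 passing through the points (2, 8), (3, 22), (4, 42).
3*x**2 - x - 2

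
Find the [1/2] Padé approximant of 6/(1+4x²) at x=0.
6/(4*x**2 + 1)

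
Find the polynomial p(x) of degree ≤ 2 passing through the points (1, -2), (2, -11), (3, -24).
-2*x**2 - 3*x + 3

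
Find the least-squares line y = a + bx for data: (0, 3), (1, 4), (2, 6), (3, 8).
a = 27/10, b = 17/10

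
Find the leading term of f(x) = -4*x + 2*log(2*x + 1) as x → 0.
-4*x**2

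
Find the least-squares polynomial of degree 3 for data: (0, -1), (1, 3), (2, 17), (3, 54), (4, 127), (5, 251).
-67/63 + (755/189)x + (-127/63)x² + (61/27)x³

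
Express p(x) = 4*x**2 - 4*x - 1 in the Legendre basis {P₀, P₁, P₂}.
(1/3)P₀ + (-4)P₁ + (8/3)P₂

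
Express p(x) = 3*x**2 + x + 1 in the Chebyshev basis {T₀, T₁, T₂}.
(5/2)T₀ + T₁ + (3/2)T₂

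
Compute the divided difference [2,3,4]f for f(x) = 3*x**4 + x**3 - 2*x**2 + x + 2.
172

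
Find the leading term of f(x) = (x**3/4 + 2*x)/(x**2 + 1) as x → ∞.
x/4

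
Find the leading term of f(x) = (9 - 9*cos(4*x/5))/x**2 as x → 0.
72/25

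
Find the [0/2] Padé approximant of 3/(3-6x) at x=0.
1/(1 - 2*x)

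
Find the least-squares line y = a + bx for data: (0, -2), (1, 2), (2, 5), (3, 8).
a = -17/10, b = 33/10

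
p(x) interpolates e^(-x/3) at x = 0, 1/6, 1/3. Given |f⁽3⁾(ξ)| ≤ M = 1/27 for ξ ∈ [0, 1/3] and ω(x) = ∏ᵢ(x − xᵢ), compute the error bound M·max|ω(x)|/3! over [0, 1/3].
sqrt(3)/157464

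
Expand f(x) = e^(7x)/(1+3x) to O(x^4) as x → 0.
1 + 4*x + 25*x**2/2 + 59*x**3/3 + O(x**4)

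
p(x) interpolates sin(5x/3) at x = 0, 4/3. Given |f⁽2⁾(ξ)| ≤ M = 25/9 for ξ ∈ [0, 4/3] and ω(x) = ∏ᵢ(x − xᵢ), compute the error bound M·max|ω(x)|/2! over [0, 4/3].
50/81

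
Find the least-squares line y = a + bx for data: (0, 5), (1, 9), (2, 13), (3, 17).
a = 5, b = 4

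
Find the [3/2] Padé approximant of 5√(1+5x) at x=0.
(625*x**3/32 + 1125*x**2/16 + 75*x/2 + 5)/(75*x**2/16 + 5*x + 1)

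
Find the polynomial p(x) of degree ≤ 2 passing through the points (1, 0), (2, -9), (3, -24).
3 - 3*x**2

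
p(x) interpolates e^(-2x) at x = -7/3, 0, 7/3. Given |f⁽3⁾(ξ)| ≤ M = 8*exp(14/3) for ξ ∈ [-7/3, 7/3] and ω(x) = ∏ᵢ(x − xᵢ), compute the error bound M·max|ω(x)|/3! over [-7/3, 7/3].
2744*sqrt(3)*exp(14/3)/729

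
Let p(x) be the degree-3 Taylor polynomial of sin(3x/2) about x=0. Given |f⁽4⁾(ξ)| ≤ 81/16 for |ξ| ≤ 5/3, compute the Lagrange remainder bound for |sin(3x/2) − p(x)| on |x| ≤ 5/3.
625/384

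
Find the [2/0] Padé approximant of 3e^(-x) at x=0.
3*x**2/2 - 3*x + 3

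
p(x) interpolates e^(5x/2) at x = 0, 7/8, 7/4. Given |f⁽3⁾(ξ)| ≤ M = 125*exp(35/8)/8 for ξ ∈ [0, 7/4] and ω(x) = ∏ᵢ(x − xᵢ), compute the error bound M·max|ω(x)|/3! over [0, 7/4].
42875*sqrt(3)*exp(35/8)/110592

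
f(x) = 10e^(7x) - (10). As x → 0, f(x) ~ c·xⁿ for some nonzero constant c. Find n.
1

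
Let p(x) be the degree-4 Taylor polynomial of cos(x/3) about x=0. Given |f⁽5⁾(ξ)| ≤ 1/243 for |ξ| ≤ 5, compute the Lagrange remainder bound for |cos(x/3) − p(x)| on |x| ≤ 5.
625/5832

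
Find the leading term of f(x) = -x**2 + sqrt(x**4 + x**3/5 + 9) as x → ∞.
x/10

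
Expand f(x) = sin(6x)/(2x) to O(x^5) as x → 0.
3 - 18*x**2 + 162*x**4/5 + O(x**5)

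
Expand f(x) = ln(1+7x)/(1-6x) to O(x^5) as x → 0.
7*x + 35*x**2/2 + 658*x**3/3 + 2863*x**4/4 + O(x**5)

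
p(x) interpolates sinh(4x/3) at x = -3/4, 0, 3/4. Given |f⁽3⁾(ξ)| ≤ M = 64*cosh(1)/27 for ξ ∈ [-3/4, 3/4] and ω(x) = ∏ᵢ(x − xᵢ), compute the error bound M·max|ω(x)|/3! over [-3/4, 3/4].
sqrt(3)*cosh(1)/27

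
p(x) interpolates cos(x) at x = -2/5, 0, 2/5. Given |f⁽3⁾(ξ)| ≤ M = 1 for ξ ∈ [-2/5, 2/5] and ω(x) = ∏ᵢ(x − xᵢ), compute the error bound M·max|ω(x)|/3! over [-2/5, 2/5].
8*sqrt(3)/3375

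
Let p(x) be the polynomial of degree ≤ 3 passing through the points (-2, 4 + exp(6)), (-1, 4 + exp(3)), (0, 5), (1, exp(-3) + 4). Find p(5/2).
5*(-7*exp(9) - 25*exp(3) + 21 + 27*exp(6))*exp(-3)/16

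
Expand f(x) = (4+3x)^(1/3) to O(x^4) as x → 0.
2**(2/3) + 2**(2/3)*x/4 - 2**(2/3)*x**2/16 + 5*2**(2/3)*x**3/192 + O(x**4)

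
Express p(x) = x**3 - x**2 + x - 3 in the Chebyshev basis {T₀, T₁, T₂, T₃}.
(-7/2)T₀ + (7/4)T₁ + (-1/2)T₂ + (1/4)T₃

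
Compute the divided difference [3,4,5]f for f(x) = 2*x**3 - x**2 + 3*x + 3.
23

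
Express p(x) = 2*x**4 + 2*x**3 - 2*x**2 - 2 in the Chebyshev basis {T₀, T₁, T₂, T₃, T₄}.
(-9/4)T₀ + (3/2)T₁ + (1/2)T₃ + (1/4)T₄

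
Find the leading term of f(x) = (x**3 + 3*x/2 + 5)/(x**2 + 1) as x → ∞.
x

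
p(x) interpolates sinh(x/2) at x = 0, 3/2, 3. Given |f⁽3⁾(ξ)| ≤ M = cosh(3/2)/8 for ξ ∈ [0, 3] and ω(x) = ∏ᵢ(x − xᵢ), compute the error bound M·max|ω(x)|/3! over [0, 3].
sqrt(3)*cosh(3/2)/64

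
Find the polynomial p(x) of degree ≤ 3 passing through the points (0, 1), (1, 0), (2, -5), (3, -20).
-x**3 + x**2 - x + 1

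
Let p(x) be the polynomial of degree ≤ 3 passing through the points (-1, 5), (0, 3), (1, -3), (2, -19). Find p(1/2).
7/8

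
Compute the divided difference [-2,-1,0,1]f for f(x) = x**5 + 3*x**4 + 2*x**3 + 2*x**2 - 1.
1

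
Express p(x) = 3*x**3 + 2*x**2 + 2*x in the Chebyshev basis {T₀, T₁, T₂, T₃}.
T₀ + (17/4)T₁ + T₂ + (3/4)T₃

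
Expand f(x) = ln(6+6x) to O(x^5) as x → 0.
log(6) + x - x**2/2 + x**3/3 - x**4/4 + O(x**5)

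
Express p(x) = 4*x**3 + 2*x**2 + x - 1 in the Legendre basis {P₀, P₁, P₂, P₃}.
(-1/3)P₀ + (17/5)P₁ + (4/3)P₂ + (8/5)P₃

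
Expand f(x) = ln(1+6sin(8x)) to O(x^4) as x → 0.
48*x - 1152*x**2 + 36352*x**3 + O(x**4)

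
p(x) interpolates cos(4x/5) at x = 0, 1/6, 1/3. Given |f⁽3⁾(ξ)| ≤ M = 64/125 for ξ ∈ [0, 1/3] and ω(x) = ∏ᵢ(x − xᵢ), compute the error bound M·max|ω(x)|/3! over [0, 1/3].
8*sqrt(3)/91125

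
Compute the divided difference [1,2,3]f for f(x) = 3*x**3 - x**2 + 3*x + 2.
17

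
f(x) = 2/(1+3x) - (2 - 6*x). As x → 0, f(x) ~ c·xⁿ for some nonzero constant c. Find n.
2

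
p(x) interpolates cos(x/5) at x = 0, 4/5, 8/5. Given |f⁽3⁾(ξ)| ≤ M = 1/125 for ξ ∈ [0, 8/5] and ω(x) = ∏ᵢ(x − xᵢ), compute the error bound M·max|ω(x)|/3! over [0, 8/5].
64*sqrt(3)/421875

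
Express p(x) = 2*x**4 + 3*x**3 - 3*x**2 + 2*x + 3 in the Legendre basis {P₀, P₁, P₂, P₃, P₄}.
(12/5)P₀ + (19/5)P₁ + (-6/7)P₂ + (6/5)P₃ + (16/35)P₄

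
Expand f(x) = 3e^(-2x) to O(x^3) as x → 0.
3 - 6*x + 6*x**2 + O(x**3)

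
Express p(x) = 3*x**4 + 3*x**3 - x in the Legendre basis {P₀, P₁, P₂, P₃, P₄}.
(3/5)P₀ + (4/5)P₁ + (12/7)P₂ + (6/5)P₃ + (24/35)P₄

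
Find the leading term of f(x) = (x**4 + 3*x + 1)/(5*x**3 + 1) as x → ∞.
x/5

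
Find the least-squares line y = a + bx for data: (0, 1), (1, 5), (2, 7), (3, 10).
a = 7/5, b = 29/10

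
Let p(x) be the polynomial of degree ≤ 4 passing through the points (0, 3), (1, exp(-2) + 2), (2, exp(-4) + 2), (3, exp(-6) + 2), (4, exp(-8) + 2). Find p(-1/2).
(-420*exp(6) - 180*exp(2) + 35 + 378*exp(4) + 571*exp(8))*exp(-8)/128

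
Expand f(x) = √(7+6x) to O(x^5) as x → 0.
sqrt(7) + 3*sqrt(7)*x/7 - 9*sqrt(7)*x**2/98 + 27*sqrt(7)*x**3/686 - 405*sqrt(7)*x**4/19208 + O(x**5)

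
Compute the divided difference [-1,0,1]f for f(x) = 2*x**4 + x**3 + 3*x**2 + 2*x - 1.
5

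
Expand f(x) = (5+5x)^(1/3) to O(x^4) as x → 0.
5**(1/3) + 5**(1/3)*x/3 - 5**(1/3)*x**2/9 + 5*5**(1/3)*x**3/81 + O(x**4)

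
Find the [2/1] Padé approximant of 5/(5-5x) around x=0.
1/(1 - x)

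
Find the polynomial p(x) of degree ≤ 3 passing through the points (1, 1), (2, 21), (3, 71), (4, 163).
2*x**3 + 3*x**2 - 3*x - 1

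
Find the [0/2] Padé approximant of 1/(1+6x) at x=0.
1/(6*x + 1)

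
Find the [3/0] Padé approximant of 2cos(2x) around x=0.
2 - 4*x**2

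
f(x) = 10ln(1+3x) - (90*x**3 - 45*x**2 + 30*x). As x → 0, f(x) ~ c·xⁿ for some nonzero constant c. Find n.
4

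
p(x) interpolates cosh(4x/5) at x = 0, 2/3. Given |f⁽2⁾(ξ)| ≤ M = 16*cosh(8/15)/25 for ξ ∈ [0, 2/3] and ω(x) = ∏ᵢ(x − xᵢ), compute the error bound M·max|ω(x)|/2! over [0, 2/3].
8*cosh(8/15)/225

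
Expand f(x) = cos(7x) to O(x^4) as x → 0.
1 - 49*x**2/2 + O(x**4)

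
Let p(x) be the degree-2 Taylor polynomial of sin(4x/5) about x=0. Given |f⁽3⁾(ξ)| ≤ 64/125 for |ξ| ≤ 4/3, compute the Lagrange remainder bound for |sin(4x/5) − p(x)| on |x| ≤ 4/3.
2048/10125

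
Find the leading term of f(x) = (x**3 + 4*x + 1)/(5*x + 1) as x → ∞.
x**2/5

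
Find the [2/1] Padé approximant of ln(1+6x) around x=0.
6*x*(x + 1)/(4*x + 1)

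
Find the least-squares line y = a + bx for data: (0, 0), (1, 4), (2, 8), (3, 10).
a = 2/5, b = 17/5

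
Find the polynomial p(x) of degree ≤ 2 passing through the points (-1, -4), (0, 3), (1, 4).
-3*x**2 + 4*x + 3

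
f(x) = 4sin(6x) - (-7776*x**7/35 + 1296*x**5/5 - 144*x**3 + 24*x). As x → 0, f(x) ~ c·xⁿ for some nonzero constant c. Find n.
9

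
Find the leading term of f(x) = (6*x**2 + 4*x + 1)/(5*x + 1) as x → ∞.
6*x/5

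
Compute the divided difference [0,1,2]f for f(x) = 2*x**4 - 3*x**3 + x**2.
6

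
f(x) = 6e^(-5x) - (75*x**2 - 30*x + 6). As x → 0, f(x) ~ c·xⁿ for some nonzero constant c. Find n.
3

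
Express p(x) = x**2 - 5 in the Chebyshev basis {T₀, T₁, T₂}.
(-9/2)T₀ + (1/2)T₂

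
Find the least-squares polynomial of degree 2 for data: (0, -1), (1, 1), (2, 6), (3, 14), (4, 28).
-26/35 + (-43/70)x + (27/14)x²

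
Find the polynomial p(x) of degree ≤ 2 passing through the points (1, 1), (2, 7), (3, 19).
3*x**2 - 3*x + 1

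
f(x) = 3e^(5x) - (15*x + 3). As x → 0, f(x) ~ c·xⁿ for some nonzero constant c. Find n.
2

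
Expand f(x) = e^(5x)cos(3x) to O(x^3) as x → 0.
1 + 5*x + 8*x**2 + O(x**3)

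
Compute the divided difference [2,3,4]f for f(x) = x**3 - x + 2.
9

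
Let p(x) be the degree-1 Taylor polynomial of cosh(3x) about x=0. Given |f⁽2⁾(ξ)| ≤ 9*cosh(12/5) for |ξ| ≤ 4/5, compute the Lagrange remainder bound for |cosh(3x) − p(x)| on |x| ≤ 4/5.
72*cosh(12/5)/25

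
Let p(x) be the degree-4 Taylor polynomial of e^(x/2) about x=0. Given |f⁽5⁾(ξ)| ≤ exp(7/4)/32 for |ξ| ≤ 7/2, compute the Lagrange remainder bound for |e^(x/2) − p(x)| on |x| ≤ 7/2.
16807*exp(7/4)/122880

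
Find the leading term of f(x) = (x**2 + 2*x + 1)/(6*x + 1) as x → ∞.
x/6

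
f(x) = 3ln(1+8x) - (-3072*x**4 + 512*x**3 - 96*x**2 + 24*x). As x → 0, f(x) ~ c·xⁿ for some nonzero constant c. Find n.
5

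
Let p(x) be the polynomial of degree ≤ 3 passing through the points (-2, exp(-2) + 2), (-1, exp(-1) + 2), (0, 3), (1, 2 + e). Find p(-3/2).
(5 + 15*e + (e + 27)*exp(2))*exp(-2)/16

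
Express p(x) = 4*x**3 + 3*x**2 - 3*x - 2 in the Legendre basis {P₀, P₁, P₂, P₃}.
-P₀ + (-3/5)P₁ + (2)P₂ + (8/5)P₃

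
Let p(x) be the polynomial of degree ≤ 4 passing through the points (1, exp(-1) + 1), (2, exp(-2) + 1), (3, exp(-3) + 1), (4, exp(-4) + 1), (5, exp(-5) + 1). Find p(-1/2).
(-2772*exp(3) - 1540*e + 315 + 128*exp(5) + 2970*exp(2) + 1155*exp(4))*exp(-5)/128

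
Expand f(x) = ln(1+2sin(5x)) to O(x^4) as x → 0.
10*x - 50*x**2 + 875*x**3/3 + O(x**4)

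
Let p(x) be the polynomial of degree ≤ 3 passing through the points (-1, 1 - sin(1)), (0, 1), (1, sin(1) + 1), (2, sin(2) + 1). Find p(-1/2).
-5*sin(1)/8 + sin(2)/16 + 1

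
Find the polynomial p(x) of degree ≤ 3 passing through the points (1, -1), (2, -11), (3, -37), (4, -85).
-x**3 - 2*x**2 + 3*x - 1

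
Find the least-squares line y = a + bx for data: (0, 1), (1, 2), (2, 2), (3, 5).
a = 7/10, b = 6/5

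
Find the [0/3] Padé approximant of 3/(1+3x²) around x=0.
3/(3*x**2 + 1)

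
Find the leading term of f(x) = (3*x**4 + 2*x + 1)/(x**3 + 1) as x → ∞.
3*x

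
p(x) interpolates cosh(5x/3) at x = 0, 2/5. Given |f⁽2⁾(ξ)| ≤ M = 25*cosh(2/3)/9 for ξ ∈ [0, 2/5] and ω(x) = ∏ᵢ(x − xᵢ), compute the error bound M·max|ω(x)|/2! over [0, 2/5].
cosh(2/3)/18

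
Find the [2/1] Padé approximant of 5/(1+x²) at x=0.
5 - 5*x**2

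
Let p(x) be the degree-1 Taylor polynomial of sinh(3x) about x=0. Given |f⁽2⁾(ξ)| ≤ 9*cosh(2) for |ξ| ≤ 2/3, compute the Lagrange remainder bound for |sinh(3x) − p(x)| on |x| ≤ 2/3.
2*cosh(2)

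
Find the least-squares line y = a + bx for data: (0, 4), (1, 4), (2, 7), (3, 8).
a = 7/2, b = 3/2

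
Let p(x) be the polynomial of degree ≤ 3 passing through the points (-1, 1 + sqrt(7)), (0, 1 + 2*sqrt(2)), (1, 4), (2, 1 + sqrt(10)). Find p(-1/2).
1/16 + sqrt(10)/16 + 5*sqrt(7)/16 + 15*sqrt(2)/8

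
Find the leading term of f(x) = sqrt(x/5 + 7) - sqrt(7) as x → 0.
sqrt(7)*x/70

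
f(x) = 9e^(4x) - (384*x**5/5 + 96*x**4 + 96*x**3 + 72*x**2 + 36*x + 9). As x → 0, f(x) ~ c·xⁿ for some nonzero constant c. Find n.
6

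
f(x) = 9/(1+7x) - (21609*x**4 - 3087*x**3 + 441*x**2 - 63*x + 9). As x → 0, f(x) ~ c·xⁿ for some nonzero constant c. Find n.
5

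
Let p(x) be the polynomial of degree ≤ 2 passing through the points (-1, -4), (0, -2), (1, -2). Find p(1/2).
-7/4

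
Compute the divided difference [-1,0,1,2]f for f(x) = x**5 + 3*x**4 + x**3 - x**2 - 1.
12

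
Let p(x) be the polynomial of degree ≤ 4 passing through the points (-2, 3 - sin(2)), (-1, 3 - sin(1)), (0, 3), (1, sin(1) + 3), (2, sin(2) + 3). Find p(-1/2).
-5*sin(1)/8 + sin(2)/16 + 3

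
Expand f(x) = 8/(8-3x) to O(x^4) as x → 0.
1 + 3*x/8 + 9*x**2/64 + 27*x**3/512 + O(x**4)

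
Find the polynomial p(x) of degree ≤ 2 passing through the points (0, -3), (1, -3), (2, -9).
-3*x**2 + 3*x - 3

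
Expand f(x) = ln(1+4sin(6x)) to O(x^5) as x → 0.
24*x - 288*x**2 + 4464*x**3 - 79488*x**4 + O(x**5)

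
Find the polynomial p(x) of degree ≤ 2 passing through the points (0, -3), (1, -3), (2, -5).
-x**2 + x - 3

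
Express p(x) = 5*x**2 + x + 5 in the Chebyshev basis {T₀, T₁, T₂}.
(15/2)T₀ + T₁ + (5/2)T₂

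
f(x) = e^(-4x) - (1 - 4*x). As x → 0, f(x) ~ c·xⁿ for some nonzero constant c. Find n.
2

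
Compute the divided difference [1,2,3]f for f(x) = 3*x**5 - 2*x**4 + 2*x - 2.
220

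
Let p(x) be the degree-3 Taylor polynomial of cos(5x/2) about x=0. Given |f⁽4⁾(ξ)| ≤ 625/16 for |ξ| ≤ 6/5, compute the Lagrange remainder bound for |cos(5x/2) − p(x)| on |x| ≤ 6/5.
27/8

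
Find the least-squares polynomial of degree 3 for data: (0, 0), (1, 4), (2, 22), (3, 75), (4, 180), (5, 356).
2/21 + (20/9)x + (-37/21)x² + (28/9)x³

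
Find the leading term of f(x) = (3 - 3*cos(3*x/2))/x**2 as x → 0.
27/8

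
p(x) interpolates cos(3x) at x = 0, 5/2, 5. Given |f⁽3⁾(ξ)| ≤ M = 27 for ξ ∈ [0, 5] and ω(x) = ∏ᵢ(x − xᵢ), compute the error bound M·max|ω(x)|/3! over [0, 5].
125*sqrt(3)/8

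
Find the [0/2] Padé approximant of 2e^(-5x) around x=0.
2/(25*x**2/2 + 5*x + 1)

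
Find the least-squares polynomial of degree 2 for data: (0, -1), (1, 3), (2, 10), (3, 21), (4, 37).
-4/5 + (7/5)x + (2)x²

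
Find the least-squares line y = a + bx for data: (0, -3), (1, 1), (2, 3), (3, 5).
a = -12/5, b = 13/5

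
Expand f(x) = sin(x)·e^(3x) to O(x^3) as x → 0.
x + 3*x**2 + O(x**3)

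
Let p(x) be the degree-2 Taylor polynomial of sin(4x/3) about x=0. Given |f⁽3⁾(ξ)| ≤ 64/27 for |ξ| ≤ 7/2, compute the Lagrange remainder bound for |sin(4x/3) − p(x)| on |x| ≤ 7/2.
1372/81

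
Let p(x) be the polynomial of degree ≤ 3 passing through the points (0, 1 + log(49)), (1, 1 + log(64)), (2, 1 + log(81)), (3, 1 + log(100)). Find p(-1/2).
1 + log(583443*35**(3/8)*6**(1/4)/81920)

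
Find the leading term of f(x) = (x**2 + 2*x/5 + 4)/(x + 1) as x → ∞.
x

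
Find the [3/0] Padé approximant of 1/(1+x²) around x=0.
1 - x**2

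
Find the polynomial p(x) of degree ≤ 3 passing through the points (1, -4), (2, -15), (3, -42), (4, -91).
-x**3 - 2*x**2 + 2*x - 3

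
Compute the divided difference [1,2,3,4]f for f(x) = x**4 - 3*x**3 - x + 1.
7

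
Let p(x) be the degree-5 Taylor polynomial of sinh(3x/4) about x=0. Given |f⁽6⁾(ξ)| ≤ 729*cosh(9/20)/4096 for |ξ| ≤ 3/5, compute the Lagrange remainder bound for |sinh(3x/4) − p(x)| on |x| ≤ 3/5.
59049*cosh(9/20)/5120000000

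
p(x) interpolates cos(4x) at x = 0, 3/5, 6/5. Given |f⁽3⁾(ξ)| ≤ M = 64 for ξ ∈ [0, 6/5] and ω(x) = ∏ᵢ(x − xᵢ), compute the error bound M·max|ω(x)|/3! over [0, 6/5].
64*sqrt(3)/125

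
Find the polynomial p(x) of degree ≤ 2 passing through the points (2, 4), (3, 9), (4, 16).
x**2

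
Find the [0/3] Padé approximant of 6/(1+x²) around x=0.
6/(x**2 + 1)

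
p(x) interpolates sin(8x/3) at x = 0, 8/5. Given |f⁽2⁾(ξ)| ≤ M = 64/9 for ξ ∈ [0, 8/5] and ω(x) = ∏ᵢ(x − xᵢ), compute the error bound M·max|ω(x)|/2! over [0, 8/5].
512/225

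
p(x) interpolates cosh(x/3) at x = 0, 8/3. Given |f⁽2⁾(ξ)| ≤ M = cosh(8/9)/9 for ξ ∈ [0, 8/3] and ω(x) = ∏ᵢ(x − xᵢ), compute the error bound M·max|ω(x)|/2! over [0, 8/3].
8*cosh(8/9)/81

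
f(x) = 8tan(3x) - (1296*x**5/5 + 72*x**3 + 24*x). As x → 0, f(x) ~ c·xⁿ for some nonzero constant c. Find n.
7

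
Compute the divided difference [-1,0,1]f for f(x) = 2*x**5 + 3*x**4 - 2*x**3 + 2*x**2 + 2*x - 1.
5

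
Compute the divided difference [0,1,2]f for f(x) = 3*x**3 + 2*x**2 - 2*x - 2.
11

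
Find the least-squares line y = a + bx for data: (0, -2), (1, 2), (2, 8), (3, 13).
a = -12/5, b = 51/10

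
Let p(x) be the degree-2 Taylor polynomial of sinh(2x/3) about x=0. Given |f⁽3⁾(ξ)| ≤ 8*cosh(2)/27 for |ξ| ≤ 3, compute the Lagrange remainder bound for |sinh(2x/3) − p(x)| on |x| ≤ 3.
4*cosh(2)/3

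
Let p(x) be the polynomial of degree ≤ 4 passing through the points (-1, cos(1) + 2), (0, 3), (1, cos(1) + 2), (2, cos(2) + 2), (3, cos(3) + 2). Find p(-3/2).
-41/32 + 35*cos(3)/128 - 45*cos(2)/32 + 693*cos(1)/128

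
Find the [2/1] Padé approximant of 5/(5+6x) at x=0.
1/(6*x/5 + 1)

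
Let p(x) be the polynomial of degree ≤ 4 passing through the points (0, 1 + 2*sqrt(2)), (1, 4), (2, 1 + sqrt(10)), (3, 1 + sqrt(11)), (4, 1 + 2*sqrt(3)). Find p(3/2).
-5*sqrt(11)/32 - 5*sqrt(2)/64 + 3*sqrt(3)/64 + 45*sqrt(10)/64 + 77/32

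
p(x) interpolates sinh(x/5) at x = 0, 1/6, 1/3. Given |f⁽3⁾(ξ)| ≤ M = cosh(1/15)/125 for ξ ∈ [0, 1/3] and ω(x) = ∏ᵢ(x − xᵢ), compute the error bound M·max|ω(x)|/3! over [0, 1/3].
sqrt(3)*cosh(1/15)/729000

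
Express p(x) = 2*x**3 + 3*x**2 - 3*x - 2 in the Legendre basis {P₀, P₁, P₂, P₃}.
-P₀ + (-9/5)P₁ + (2)P₂ + (4/5)P₃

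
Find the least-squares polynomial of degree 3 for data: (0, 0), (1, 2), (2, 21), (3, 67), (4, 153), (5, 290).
-1/18 + (-1511/756)x + (293/126)x² + (209/108)x³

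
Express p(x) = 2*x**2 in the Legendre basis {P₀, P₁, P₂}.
(2/3)P₀ + (4/3)P₂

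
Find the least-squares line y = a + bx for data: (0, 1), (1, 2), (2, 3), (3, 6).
a = 3/5, b = 8/5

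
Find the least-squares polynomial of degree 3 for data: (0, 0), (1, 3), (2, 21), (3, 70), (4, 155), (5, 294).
1/42 + (-397/252)x + (197/84)x² + (35/18)x³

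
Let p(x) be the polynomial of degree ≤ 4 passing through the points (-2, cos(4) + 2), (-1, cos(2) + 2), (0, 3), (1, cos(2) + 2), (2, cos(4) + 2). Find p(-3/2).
21*cos(2)/16 + 15*cos(4)/64 + 93/64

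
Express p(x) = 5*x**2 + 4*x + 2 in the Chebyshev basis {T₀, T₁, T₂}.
(9/2)T₀ + (4)T₁ + (5/2)T₂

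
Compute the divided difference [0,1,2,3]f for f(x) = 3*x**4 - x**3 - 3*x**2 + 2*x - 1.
17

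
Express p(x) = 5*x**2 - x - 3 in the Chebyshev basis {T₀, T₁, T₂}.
(-1/2)T₀ - T₁ + (5/2)T₂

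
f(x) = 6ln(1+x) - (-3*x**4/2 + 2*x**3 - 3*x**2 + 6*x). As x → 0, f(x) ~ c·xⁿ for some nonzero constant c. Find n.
5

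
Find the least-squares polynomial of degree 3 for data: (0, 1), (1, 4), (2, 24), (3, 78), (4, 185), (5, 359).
68/63 + (-101/378)x + (41/252)x² + (307/108)x³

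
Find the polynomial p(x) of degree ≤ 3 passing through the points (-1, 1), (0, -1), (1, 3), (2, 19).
x**3 + 3*x**2 - 1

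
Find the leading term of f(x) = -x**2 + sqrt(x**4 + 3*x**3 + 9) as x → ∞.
3*x/2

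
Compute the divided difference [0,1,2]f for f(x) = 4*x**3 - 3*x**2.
9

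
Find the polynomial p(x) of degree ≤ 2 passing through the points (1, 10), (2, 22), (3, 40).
3*x**2 + 3*x + 4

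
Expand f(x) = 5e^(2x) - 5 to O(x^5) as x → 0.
10*x + 10*x**2 + 20*x**3/3 + 10*x**4/3 + O(x**5)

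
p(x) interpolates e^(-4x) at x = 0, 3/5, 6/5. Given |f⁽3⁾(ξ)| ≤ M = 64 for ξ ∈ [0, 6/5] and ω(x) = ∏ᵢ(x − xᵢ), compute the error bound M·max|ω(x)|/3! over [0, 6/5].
64*sqrt(3)/125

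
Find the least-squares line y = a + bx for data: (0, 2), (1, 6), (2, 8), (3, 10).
a = 13/5, b = 13/5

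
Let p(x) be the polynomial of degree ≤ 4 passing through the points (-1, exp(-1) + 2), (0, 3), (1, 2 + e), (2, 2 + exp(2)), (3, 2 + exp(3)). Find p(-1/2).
(35 + e*(-70*e - 5*exp(3) + 28*exp(2) + 396))*exp(-1)/128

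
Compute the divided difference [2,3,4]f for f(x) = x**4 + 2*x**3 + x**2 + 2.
74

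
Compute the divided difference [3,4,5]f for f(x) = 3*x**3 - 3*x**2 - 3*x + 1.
33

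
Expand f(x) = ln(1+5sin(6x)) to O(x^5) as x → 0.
30*x - 450*x**2 + 8820*x**3 - 197100*x**4 + O(x**5)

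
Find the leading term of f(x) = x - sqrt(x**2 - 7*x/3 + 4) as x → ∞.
7/6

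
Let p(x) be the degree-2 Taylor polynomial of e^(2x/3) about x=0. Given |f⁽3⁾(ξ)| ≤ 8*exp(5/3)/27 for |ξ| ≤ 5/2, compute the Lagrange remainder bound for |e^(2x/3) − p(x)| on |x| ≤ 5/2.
125*exp(5/3)/162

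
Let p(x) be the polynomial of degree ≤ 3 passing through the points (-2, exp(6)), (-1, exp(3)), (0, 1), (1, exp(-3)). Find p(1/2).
(5 + (-5*exp(3) + 15 + exp(6))*exp(3))*exp(-3)/16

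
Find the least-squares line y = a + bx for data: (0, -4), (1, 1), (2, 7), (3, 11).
a = -39/10, b = 51/10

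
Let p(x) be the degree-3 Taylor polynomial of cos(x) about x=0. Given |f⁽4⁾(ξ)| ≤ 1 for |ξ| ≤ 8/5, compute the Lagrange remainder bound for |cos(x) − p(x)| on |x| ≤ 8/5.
512/1875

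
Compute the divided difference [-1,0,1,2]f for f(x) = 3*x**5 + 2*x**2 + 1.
15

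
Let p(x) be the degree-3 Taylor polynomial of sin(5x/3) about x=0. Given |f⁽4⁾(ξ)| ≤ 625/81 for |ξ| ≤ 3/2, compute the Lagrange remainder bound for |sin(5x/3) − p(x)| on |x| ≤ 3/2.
625/384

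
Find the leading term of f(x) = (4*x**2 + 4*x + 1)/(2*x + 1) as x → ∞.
2*x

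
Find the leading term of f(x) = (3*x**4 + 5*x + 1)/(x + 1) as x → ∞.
3*x**3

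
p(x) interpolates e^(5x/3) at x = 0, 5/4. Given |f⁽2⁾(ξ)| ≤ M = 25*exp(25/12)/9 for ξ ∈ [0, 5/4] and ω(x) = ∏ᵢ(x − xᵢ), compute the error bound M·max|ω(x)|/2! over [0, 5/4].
625*exp(25/12)/1152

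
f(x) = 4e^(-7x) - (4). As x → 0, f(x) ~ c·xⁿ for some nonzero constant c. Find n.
1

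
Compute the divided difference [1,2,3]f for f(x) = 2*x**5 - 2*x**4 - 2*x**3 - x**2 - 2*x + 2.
117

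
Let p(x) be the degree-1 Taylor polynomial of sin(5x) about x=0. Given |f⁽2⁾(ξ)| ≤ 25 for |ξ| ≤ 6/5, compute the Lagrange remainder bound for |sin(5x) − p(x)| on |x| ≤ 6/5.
18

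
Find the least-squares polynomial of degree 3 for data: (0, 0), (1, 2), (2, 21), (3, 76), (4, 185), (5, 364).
13/126 + (-1087/756)x + (5/63)x² + (319/108)x³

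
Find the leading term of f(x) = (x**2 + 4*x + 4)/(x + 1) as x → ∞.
x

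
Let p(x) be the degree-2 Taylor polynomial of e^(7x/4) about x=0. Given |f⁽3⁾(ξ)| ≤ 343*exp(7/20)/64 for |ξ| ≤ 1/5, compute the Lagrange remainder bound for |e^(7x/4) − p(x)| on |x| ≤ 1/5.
343*exp(7/20)/48000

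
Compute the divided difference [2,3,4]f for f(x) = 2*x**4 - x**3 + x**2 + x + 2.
102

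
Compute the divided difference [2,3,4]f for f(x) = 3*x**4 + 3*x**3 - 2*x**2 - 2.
190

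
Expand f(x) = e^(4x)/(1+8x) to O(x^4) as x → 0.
1 - 4*x + 40*x**2 - 928*x**3/3 + O(x**4)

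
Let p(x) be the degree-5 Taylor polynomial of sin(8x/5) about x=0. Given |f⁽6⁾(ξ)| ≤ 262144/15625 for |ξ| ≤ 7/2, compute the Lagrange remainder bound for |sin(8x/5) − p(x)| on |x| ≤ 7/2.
30118144/703125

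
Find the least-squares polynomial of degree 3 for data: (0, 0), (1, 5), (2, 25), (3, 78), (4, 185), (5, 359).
17/126 + (2029/756)x + (-71/63)x² + (323/108)x³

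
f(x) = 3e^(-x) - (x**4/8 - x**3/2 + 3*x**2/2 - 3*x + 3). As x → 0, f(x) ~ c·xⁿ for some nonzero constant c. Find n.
5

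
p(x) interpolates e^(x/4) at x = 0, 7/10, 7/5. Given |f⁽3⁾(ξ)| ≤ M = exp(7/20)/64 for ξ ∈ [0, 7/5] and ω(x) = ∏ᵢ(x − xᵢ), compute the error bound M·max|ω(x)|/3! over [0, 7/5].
343*sqrt(3)*exp(7/20)/1728000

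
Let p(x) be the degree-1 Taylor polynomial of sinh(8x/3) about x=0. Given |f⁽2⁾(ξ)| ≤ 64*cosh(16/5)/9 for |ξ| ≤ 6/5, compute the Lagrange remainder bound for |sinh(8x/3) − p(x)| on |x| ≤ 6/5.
128*cosh(16/5)/25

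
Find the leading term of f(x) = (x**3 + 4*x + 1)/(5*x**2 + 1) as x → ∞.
x/5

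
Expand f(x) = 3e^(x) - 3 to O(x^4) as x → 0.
3*x + 3*x**2/2 + x**3/2 + O(x**4)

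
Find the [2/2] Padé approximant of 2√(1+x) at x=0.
(5*x**2/8 + 5*x/2 + 2)/(x**2/16 + 3*x/4 + 1)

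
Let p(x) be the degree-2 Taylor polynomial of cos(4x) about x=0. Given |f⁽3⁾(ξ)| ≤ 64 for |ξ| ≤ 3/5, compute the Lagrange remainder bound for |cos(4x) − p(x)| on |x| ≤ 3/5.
288/125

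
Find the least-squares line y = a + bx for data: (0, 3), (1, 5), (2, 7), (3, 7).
a = 17/5, b = 7/5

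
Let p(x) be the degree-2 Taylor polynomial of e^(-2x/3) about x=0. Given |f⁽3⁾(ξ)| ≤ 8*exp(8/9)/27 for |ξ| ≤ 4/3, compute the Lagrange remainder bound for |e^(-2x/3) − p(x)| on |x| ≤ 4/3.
256*exp(8/9)/2187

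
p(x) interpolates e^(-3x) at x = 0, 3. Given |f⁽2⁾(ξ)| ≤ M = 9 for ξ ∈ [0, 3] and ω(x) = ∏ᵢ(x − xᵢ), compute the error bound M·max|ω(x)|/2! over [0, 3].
81/8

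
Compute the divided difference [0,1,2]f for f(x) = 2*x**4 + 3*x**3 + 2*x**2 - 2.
25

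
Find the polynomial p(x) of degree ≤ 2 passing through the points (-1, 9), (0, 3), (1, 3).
3*x**2 - 3*x + 3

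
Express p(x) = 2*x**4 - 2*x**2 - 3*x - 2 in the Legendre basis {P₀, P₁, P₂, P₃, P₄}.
(-34/15)P₀ + (-3)P₁ + (-4/21)P₂ + (16/35)P₄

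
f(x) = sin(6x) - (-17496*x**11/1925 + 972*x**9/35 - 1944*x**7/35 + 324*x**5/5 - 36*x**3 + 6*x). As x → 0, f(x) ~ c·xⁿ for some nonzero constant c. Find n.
13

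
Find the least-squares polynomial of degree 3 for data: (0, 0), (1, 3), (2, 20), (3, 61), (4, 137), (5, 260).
-1/14 + (23/84)x + (33/28)x² + (11/6)x³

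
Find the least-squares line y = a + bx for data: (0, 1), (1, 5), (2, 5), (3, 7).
a = 9/5, b = 9/5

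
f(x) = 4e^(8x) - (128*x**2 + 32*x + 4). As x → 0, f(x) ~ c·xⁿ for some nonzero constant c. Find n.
3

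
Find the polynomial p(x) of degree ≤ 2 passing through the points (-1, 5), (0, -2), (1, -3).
3*x**2 - 4*x - 2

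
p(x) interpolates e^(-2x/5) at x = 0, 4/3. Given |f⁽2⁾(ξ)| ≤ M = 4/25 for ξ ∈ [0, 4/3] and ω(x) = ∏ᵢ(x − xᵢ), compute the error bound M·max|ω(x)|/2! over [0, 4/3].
8/225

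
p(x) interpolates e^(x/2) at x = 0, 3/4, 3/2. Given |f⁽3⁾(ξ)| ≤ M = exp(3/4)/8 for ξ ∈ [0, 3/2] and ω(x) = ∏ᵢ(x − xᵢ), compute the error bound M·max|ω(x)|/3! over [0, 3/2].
sqrt(3)*exp(3/4)/512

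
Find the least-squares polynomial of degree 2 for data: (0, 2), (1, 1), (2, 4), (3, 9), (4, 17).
13/7 + (-67/35)x + (10/7)x²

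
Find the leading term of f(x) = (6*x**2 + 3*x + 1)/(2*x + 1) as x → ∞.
3*x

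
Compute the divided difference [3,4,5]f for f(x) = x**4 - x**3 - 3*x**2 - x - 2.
82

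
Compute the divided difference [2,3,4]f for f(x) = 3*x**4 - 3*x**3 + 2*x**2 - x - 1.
140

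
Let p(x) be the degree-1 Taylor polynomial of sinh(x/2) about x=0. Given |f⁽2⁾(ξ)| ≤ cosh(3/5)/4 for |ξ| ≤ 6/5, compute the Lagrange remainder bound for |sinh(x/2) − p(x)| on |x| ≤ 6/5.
9*cosh(3/5)/50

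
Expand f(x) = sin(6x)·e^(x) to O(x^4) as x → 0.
6*x + 6*x**2 - 33*x**3 + O(x**4)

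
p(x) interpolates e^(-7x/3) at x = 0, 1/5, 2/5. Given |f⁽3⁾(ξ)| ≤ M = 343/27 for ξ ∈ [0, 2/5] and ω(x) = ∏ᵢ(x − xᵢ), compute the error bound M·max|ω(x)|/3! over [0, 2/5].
343*sqrt(3)/91125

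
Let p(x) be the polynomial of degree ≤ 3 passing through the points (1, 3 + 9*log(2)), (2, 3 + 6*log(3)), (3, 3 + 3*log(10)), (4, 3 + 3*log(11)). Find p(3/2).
3 + log(486*11**(3/16)*2**(7/8)*3**(5/8)*5**(1/16)/5)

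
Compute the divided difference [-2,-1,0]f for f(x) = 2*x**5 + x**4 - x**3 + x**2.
-19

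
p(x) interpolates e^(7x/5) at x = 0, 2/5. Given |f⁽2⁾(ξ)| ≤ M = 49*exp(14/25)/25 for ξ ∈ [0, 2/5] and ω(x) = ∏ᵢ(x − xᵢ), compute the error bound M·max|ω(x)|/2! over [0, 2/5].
49*exp(14/25)/1250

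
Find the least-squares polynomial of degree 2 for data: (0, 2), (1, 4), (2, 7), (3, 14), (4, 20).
67/35 + (41/35)x + (6/7)x²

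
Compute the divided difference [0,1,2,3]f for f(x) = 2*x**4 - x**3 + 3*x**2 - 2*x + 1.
11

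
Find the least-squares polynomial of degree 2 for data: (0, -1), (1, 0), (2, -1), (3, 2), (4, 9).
-11/35 + (-83/35)x + (8/7)x²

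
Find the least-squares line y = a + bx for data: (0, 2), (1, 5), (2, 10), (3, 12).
a = 2, b = 7/2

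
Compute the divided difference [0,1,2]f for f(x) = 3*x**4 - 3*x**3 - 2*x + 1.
12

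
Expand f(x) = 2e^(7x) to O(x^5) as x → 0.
2 + 14*x + 49*x**2 + 343*x**3/3 + 2401*x**4/12 + O(x**5)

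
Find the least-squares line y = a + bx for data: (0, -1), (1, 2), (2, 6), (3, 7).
a = -7/10, b = 14/5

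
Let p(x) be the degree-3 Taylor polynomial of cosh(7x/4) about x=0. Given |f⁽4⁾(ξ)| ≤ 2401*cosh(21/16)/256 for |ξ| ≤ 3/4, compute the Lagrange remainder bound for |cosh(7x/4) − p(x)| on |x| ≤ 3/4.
64827*cosh(21/16)/524288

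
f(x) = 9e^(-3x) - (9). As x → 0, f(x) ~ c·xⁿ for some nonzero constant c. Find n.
1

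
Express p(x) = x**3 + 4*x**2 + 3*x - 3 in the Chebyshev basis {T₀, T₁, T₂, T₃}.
-T₀ + (15/4)T₁ + (2)T₂ + (1/4)T₃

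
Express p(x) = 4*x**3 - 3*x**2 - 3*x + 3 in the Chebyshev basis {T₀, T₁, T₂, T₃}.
(3/2)T₀ + (-3/2)T₂ + T₃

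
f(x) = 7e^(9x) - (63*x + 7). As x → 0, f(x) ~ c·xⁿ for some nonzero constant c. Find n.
2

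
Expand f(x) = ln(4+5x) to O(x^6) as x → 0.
log(4) + 5*x/4 - 25*x**2/32 + 125*x**3/192 - 625*x**4/1024 + 625*x**5/1024 + O(x**6)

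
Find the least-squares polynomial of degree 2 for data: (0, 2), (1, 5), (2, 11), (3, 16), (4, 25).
69/35 + (179/70)x + (11/14)x²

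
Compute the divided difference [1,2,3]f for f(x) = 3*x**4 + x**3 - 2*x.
81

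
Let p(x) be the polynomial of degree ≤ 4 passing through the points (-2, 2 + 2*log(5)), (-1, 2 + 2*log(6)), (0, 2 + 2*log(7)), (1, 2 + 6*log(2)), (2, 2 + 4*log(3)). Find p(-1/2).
2 + log(21*3**(1/32)*5**(59/64)*7**(13/32)/5)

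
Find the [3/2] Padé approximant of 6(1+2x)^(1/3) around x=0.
(112*x**3/135 + 56*x**2/5 + 84*x/5 + 6)/(8*x**2/9 + 32*x/15 + 1)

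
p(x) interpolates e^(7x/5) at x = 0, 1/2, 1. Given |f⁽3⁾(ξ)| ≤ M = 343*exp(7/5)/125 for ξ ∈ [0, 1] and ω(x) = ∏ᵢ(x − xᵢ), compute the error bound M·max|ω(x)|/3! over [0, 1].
343*sqrt(3)*exp(7/5)/27000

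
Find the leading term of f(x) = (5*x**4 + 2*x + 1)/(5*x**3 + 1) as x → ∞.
x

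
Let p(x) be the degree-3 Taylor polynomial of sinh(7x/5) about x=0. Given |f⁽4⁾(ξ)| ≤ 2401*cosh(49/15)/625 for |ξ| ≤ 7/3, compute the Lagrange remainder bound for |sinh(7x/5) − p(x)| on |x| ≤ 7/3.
5764801*cosh(49/15)/1215000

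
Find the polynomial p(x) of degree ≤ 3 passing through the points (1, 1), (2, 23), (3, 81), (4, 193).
3*x**3 + x - 3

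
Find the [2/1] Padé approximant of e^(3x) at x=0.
(3*x**2/2 + 2*x + 1)/(1 - x)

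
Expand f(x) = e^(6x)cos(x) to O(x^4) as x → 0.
1 + 6*x + 35*x**2/2 + 33*x**3 + O(x**4)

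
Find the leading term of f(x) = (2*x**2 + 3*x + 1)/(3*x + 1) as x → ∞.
2*x/3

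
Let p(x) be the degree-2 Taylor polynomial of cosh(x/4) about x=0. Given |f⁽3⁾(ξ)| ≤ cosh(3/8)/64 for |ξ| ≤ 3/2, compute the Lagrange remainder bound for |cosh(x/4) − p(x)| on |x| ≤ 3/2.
9*cosh(3/8)/1024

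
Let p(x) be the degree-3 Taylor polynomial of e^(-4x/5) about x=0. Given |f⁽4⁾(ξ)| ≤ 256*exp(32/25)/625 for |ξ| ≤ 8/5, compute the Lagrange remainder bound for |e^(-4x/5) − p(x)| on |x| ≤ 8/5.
131072*exp(32/25)/1171875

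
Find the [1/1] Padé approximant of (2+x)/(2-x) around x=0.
(x/2 + 1)/(1 - x/2)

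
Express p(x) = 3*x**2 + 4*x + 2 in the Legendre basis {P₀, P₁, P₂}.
(3)P₀ + (4)P₁ + (2)P₂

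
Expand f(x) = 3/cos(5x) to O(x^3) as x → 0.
3 + 75*x**2/2 + O(x**3)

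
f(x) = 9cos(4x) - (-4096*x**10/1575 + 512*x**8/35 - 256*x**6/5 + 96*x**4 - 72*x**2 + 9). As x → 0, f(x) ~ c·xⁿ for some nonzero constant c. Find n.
12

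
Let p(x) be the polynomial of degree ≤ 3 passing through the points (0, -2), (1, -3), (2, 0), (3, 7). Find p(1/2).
-3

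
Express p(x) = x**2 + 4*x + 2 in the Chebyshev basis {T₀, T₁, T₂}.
(5/2)T₀ + (4)T₁ + (1/2)T₂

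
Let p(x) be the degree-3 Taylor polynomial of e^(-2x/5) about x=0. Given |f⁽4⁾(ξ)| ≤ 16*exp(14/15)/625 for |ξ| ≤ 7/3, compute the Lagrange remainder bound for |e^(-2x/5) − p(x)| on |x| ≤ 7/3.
4802*exp(14/15)/151875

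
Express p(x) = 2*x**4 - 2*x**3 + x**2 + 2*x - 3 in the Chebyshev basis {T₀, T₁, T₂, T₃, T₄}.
(-7/4)T₀ + (1/2)T₁ + (3/2)T₂ + (-1/2)T₃ + (1/4)T₄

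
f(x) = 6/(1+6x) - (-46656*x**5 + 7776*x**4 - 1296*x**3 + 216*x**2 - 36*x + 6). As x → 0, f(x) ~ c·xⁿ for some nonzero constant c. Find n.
6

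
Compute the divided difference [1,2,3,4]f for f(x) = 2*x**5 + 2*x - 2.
130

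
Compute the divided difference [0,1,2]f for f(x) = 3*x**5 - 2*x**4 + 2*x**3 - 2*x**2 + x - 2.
35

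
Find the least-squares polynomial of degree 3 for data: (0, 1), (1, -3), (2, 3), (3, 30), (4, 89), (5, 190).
65/63 + (-2141/378)x + (-61/252)x² + (193/108)x³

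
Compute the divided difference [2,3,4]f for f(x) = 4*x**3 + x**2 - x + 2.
37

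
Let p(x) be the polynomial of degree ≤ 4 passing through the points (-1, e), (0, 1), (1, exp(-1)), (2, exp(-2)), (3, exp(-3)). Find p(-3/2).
(-420*exp(3) - 180*e + 35 + 378*exp(2) + 315*exp(4))*exp(-3)/128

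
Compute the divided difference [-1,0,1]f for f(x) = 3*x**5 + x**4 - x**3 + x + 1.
1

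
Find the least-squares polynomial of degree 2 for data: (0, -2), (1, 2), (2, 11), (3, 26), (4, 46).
-69/35 + (8/7)x + (19/7)x²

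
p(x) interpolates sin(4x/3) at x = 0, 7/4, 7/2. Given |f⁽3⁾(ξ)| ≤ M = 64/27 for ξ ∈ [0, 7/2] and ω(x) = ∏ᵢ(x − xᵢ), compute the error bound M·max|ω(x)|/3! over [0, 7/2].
343*sqrt(3)/729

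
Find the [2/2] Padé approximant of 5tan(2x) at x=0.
10*x/(1 - 4*x**2/3)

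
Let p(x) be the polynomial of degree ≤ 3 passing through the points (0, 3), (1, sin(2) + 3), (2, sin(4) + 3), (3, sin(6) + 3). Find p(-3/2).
-189*sin(2)/16 + 135*sin(4)/16 - 35*sin(6)/16 + 3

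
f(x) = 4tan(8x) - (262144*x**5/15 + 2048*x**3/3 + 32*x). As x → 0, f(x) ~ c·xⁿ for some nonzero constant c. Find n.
7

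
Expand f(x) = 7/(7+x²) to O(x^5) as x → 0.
1 - x**2/7 + x**4/49 + O(x**5)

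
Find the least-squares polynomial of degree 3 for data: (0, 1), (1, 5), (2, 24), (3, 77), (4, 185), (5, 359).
26/21 + (47/63)x + (-23/42)x² + (53/18)x³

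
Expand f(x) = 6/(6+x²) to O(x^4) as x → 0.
1 - x**2/6 + O(x**4)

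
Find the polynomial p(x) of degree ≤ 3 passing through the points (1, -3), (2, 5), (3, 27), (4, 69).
x**3 + x**2 - 2*x - 3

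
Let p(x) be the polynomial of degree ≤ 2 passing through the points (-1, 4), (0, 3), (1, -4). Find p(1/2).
1/4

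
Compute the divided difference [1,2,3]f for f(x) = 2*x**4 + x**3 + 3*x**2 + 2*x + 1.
59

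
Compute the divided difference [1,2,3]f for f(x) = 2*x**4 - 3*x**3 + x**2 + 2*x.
33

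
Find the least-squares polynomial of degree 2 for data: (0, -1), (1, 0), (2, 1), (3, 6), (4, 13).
-5/7 + (-41/35)x + (8/7)x²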